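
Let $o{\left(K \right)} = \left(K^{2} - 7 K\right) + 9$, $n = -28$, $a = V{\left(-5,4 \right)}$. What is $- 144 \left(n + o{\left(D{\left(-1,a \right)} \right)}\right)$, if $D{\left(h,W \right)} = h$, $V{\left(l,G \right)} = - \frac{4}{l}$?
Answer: $1584$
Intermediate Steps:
$a = \frac{4}{5}$ ($a = - \frac{4}{-5} = \left(-4\right) \left(- \frac{1}{5}\right) = \frac{4}{5} \approx 0.8$)
$o{\left(K \right)} = 9 + K^{2} - 7 K$
$- 144 \left(n + o{\left(D{\left(-1,a \right)} \right)}\right) = - 144 \left(-28 + \left(9 + \left(-1\right)^{2} - -7\right)\right) = - 144 \left(-28 + \left(9 + 1 + 7\right)\right) = - 144 \left(-28 + 17\right) = \left(-144\right) \left(-11\right) = 1584$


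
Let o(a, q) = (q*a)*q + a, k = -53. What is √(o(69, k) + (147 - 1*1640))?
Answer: √192397 ≈ 438.63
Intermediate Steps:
o(a, q) = a + a*q² (o(a, q) = (a*q)*q + a = a*q² + a = a + a*q²)
√(o(69, k) + (147 - 1*1640)) = √(69*(1 + (-53)²) + (147 - 1*1640)) = √(69*(1 + 2809) + (147 - 1640)) = √(69*2810 - 1493) = √(193890 - 1493) = √192397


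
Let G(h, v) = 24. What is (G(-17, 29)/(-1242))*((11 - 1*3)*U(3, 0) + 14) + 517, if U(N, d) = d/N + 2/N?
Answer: 320825/621 ≈ 516.63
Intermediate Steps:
U(N, d) = 2/N + d/N
(G(-17, 29)/(-1242))*((11 - 1*3)*U(3, 0) + 14) + 517 = (24/(-1242))*((11 - 1*3)*((2 + 0)/3) + 14) + 517 = (24*(-1/1242))*((11 - 3)*((⅓)*2) + 14) + 517 = -4*(8*(⅔) + 14)/207 + 517 = -4*(16/3 + 14)/207 + 517 = -4/207*58/3 + 517 = -232/621 + 517 = 320825/621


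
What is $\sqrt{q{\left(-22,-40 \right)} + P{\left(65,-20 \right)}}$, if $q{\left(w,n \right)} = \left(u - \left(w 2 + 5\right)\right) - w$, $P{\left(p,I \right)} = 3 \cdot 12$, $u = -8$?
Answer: $\sqrt{89} \approx 9.434$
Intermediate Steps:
$P{\left(p,I \right)} = 36$
$q{\left(w,n \right)} = -13 - 3 w$ ($q{\left(w,n \right)} = \left(-8 - \left(w 2 + 5\right)\right) - w = \left(-8 - \left(2 w + 5\right)\right) - w = \left(-8 - \left(5 + 2 w\right)\right) - w = \left(-13 - 2 w\right) - w = -13 - 3 w$)
$\sqrt{q{\left(-22,-40 \right)} + P{\left(65,-20 \right)}} = \sqrt{\left(-13 - -66\right) + 36} = \sqrt{\left(-13 + 66\right) + 36} = \sqrt{53 + 36} = \sqrt{89}$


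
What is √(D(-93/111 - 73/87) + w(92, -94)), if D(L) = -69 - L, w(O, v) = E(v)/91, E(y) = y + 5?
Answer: I*√5860740058446/292929 ≈ 8.2645*I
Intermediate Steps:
E(y) = 5 + y
w(O, v) = 5/91 + v/91 (w(O, v) = (5 + v)/91 = (5 + v)*(1/91) = 5/91 + v/91)
√(D(-93/111 - 73/87) + w(92, -94)) = √((-69 - (-93/111 - 73/87)) + (5/91 + (1/91)*(-94))) = √((-69 - (-93*1/111 - 73*1/87)) + (5/91 - 94/91)) = √((-69 - (-31/37 - 73/87)) - 89/91) = √((-69 - 1*(-5398/3219)) - 89/91) = √((-69 + 5398/3219) - 89/91) = √(-216713/3219 - 89/91) = √(-20007374/292929) = I*√5860740058446/292929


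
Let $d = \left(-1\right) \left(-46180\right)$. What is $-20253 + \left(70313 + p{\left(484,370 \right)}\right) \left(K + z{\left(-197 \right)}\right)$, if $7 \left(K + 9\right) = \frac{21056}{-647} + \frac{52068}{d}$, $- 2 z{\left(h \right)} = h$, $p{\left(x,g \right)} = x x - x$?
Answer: $\frac{540244925612535}{20914922} \approx 2.5831 \cdot 10^{7}$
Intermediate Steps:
$p{\left(x,g \right)} = x^{2} - x$
$z{\left(h \right)} = - \frac{h}{2}$
$d = 46180$
$K = - \frac{705255266}{52287305}$ ($K = -9 + \frac{\frac{21056}{-647} + \frac{52068}{46180}}{7} = -9 + \frac{21056 \left(- \frac{1}{647}\right) + 52068 \cdot \frac{1}{46180}}{7} = -9 + \frac{- \frac{21056}{647} + \frac{13017}{11545}}{7} = -9 + \frac{1}{7} \left(- \frac{234669521}{7469615}\right) = -9 - \frac{234669521}{52287305} = - \frac{705255266}{52287305} \approx -13.488$)
$-20253 + \left(70313 + p{\left(484,370 \right)}\right) \left(K + z{\left(-197 \right)}\right) = -20253 + \left(70313 + 484 \left(-1 + 484\right)\right) \left(- \frac{705255266}{52287305} - - \frac{197}{2}\right) = -20253 + \left(70313 + 484 \cdot 483\right) \left(- \frac{705255266}{52287305} + \frac{197}{2}\right) = -20253 + \left(70313 + 233772\right) \frac{8890088553}{104574610} = -20253 + 304085 \cdot \frac{8890088553}{104574610} = -20253 + \frac{540668515527801}{20914922} = \frac{540244925612535}{20914922}$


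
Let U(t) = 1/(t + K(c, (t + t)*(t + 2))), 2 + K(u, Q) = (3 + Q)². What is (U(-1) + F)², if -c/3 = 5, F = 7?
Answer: 169/4 ≈ 42.250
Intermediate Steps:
c = -15 (c = -3*5 = -15)
K(u, Q) = -2 + (3 + Q)²
U(t) = 1/(-2 + t + (3 + 2*t*(2 + t))²) (U(t) = 1/(t + (-2 + (3 + (t + t)*(t + 2))²)) = 1/(t + (-2 + (3 + (2*t)*(2 + t))²)) = 1/(t + (-2 + (3 + 2*t*(2 + t))²)) = 1/(-2 + t + (3 + 2*t*(2 + t))²))
(U(-1) + F)² = (1/(-2 - 1 + (3 + 2*(-1)*(2 - 1))²) + 7)² = (1/(-2 - 1 + (3 + 2*(-1)*1)²) + 7)² = (1/(-2 - 1 + (3 - 2)²) + 7)² = (1/(-2 - 1 + 1²) + 7)² = (1/(-2 - 1 + 1) + 7)² = (1/(-2) + 7)² = (-½ + 7)² = (13/2)² = 169/4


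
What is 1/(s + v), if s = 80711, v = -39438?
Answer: 1/41273 ≈ 2.4229e-5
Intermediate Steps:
1/(s + v) = 1/(80711 - 39438) = 1/41273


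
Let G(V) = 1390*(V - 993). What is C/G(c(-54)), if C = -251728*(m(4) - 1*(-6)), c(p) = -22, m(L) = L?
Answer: 251728/141085 ≈ 1.7842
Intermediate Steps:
G(V) = -1380270 + 1390*V (G(V) = 1390*(-993 + V) = -1380270 + 1390*V)
C = -2517280 (C = -251728*(4 - 1*(-6)) = -251728*(4 + 6) = -251728*10 = -2517280)
C/G(c(-54)) = -2517280/(-1380270 + 1390*(-22)) = -2517280/(-1380270 - 30580) = -2517280/(-1410850) = -2517280*(-1/1410850) = 251728/141085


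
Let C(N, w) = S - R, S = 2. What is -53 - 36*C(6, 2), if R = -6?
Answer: -341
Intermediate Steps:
C(N, w) = 8 (C(N, w) = 2 - 1*(-6) = 2 + 6 = 8)
-53 - 36*C(6, 2) = -53 - 36*8 = -53 - 288 = -341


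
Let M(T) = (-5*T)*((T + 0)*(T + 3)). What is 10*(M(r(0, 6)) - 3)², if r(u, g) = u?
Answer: 90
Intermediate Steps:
M(T) = -5*T²*(3 + T) (M(T) = (-5*T)*(T*(3 + T)) = -5*T²*(3 + T))
10*(M(r(0, 6)) - 3)² = 10*(5*0²*(-3 - 1*0) - 3)² = 10*(5*0*(-3 + 0) - 3)² = 10*(5*0*(-3) - 3)² = 10*(0 - 3)² = 10*(-3)² = 10*9 = 90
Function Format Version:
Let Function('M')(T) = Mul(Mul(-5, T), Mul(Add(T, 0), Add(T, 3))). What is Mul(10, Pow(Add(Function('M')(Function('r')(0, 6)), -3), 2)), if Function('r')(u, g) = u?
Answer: 90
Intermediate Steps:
Function('M')(T) = Mul(-5, Pow(T, 2), Add(3, T)) (Function('M')(T) = Mul(Mul(-5, T), Mul(T, Add(3, T))) = Mul(-5, Pow(T, 2), Add(3, T)))
Mul(10, Pow(Add(Function('M')(Function('r')(0, 6)), -3), 2)) = Mul(10, Pow(Add(Mul(5, Pow(0, 2), Add(-3, Mul(-1, 0))), -3), 2)) = Mul(10, Pow(Add(Mul(5, 0, Add(-3, 0)), -3), 2)) = Mul(10, Pow(Add(Mul(5, 0, -3), -3), 2)) = Mul(10, Pow(Add(0, -3), 2)) = Mul(10, Pow(-3, 2)) = Mul(10, 9) = 90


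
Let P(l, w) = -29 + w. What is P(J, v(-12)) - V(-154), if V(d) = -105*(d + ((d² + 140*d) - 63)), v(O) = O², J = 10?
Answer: 203710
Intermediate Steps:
V(d) = 6615 - 14805*d - 105*d² (V(d) = -105*(d + (-63 + d² + 140*d)) = -105*(-63 + d² + 141*d) = 6615 - 14805*d - 105*d²)
P(J, v(-12)) - V(-154) = (-29 + (-12)²) - (6615 - 14805*(-154) - 105*(-154)²) = (-29 + 144) - (6615 + 2279970 - 105*23716) = 115 - (6615 + 2279970 - 2490180) = 115 - 1*(-203595) = 115 + 203595 = 203710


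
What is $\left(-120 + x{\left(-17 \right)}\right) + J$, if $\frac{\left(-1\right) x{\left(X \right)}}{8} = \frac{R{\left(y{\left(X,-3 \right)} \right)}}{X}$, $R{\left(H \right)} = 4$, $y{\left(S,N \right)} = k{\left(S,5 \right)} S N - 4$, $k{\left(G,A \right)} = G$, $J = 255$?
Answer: $\frac{2327}{17} \approx 136.88$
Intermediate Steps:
$y{\left(S,N \right)} = -4 + N S^{2}$ ($y{\left(S,N \right)} = S S N - 4 = S^{2} N - 4 = N S^{2} - 4 = -4 + N S^{2}$)
$x{\left(X \right)} = - \frac{32}{X}$ ($x{\left(X \right)} = - 8 \frac{4}{X} = - \frac{32}{X}$)
$\left(-120 + x{\left(-17 \right)}\right) + J = \left(-120 - \frac{32}{-17}\right) + 255 = \left(-120 - - \frac{32}{17}\right) + 255 = \left(-120 + \frac{32}{17}\right) + 255 = - \frac{2008}{17} + 255 = \frac{2327}{17}$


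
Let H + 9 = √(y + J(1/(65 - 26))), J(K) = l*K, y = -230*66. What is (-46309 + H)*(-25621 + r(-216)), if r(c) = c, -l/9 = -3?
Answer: 1196718166 - 25837*I*√2565303/13 ≈ 1.1967e+9 - 3.1832e+6*I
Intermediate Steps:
l = 27 (l = -9*(-3) = 27)
y = -15180
J(K) = 27*K
H = -9 + I*√2565303/13 (H = -9 + √(-15180 + 27/(65 - 26)) = -9 + √(-15180 + 27/39) = -9 + √(-15180 + 27*(1/39)) = -9 + √(-15180 + 9/13) = -9 + √(-197331/13) = -9 + I*√2565303/13 ≈ -9.0 + 123.2*I)
(-46309 + H)*(-25621 + r(-216)) = (-46309 + (-9 + I*√2565303/13))*(-25621 - 216) = (-46318 + I*√2565303/13)*(-25837) = 1196718166 - 25837*I*√2565303/13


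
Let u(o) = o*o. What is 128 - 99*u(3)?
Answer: -763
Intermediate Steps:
u(o) = o²
128 - 99*u(3) = 128 - 99*3² = 128 - 99*9 = 128 - 891 = -763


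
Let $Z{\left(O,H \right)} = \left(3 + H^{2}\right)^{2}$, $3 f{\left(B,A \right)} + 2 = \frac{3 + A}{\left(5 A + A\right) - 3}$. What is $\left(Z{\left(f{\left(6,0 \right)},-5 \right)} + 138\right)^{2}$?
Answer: $850084$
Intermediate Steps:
$f{\left(B,A \right)} = - \frac{2}{3} + \frac{3 + A}{3 \left(-3 + 6 A\right)}$ ($f{\left(B,A \right)} = - \frac{2}{3} + \frac{\left(3 + A\right) \frac{1}{\left(5 A + A\right) - 3}}{3} = - \frac{2}{3} + \frac{\left(3 + A\right) \frac{1}{6 A - 3}}{3} = - \frac{2}{3} + \frac{\left(3 + A\right) \frac{1}{-3 + 6 A}}{3} = - \frac{2}{3} + \frac{\frac{1}{-3 + 6 A} \left(3 + A\right)}{3} = - \frac{2}{3} + \frac{3 + A}{3 \left(-3 + 6 A\right)}$)
$\left(Z{\left(f{\left(6,0 \right)},-5 \right)} + 138\right)^{2} = \left(\left(3 + \left(-5\right)^{2}\right)^{2} + 138\right)^{2} = \left(\left(3 + 25\right)^{2} + 138\right)^{2} = \left(28^{2} + 138\right)^{2} = \left(784 + 138\right)^{2} = 922^{2} = 850084$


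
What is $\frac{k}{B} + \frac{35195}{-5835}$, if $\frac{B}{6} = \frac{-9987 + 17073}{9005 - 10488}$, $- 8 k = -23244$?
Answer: $- \frac{1183934591}{11025816} \approx -107.38$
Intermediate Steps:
$k = \frac{5811}{2}$ ($k = \left(- \frac{1}{8}\right) \left(-23244\right) = \frac{5811}{2} \approx 2905.5$)
$B = - \frac{42516}{1483}$ ($B = 6 \frac{-9987 + 17073}{9005 - 10488} = 6 \frac{7086}{-1483} = 6 \cdot 7086 \left(- \frac{1}{1483}\right) = 6 \left(- \frac{7086}{1483}\right) = - \frac{42516}{1483} \approx -28.669$)
$\frac{k}{B} + \frac{35195}{-5835} = \frac{5811}{2 \left(- \frac{42516}{1483}\right)} + \frac{35195}{-5835} = \frac{5811}{2} \left(- \frac{1483}{42516}\right) + 35195 \left(- \frac{1}{5835}\right) = - \frac{2872571}{28344} - \frac{7039}{1167} = - \frac{1183934591}{11025816}$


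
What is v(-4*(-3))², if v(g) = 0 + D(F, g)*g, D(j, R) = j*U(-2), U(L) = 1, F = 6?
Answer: 5184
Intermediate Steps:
D(j, R) = j (D(j, R) = j*1 = j)
v(g) = 6*g (v(g) = 0 + 6*g = 6*g)
v(-4*(-3))² = (6*(-4*(-3)))² = (6*12)² = 72² = 5184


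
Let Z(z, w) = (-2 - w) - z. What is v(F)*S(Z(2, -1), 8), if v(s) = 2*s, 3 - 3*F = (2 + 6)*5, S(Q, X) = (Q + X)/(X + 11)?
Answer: -370/57 ≈ -6.4912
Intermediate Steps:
Z(z, w) = -2 - w - z
S(Q, X) = (Q + X)/(11 + X)
F = -37/3 (F = 1 - (2 + 6)*5/3 = 1 - 8*5/3 = 1 - ⅓*40 = 1 - 40/3 = -37/3 ≈ -12.333)
v(F)*S(Z(2, -1), 8) = (2*(-37/3))*(((-2 - 1*(-1) - 1*2) + 8)/(11 + 8)) = -74*((-2 + 1 - 2) + 8)/(3*19) = -74*(-3 + 8)/57 = -74*5/57 = -74/3*5/19 = -370/57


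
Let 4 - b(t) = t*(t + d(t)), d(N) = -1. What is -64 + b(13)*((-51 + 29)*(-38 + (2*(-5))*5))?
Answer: -294336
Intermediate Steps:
b(t) = 4 - t*(-1 + t) (b(t) = 4 - t*(t - 1) = 4 - t*(-1 + t))
-64 + b(13)*((-51 + 29)*(-38 + (2*(-5))*5)) = -64 + (4 + 13 - 1*13²)*((-51 + 29)*(-38 + (2*(-5))*5)) = -64 + (4 + 13 - 1*169)*(-22*(-38 - 10*5)) = -64 + (4 + 13 - 169)*(-22*(-38 - 50)) = -64 - (-3344)*(-88) = -64 - 152*1936 = -64 - 294272 = -294336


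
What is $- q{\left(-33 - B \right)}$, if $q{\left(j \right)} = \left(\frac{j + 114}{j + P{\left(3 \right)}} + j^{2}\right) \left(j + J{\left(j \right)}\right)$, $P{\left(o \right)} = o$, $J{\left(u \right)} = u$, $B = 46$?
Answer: $\frac{37468199}{38} \approx 9.8601 \cdot 10^{5}$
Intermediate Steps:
$q{\left(j \right)} = 2 j \left(j^{2} + \frac{114 + j}{3 + j}\right)$ ($q{\left(j \right)} = \left(\frac{j + 114}{j + 3} + j^{2}\right) \left(j + j\right) = \left(\frac{114 + j}{3 + j} + j^{2}\right) 2 j = \left(j^{2} + \frac{114 + j}{3 + j}\right) 2 j = 2 j \left(j^{2} + \frac{114 + j}{3 + j}\right)$)
$- q{\left(-33 - B \right)} = - \frac{2 \left(-33 - 46\right) \left(114 - 79 + \left(-33 - 46\right)^{3} + 3 \left(-33 - 46\right)^{2}\right)}{3 - 79} = - \frac{2 \left(-79\right) \left(114 - 79 + \left(-79\right)^{3} + 3 \left(-79\right)^{2}\right)}{3 - 79} = - \frac{2 \left(-79\right) \left(114 - 79 - 493039 + 3 \cdot 6241\right)}{-76} = - \frac{2 \left(-79\right) \left(-1\right) \left(114 - 79 - 493039 + 18723\right)}{76} = - \frac{2 \left(-79\right) \left(-1\right) \left(-474281\right)}{76} = \left(-1\right) \left(- \frac{37468199}{38}\right) = \frac{37468199}{38}$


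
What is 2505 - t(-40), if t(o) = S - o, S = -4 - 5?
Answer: 2474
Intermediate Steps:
S = -9
t(o) = -9 - o
2505 - t(-40) = 2505 - (-9 - 1*(-40)) = 2505 - (-9 + 40) = 2505 - 1*31 = 2505 - 31 = 2474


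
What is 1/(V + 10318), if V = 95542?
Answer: 1/105860 ≈ 9.4464e-6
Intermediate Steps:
1/(V + 10318) = 1/(95542 + 10318) = 1/105860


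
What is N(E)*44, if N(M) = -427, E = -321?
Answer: -18788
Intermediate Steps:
N(E)*44 = -427*44 = -18788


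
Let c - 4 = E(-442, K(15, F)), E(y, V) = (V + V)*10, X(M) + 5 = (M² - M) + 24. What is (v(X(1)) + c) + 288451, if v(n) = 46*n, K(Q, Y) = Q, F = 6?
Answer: 289629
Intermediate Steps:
X(M) = 19 + M² - M (X(M) = -5 + ((M² - M) + 24) = -5 + (24 + M² - M) = 19 + M² - M)
E(y, V) = 20*V (E(y, V) = (2*V)*10 = 20*V)
c = 304 (c = 4 + 20*15 = 4 + 300 = 304)
(v(X(1)) + c) + 288451 = (46*(19 + 1² - 1*1) + 304) + 288451 = (46*(19 + 1 - 1) + 304) + 288451 = (46*19 + 304) + 288451 = (874 + 304) + 288451 = 1178 + 288451 = 289629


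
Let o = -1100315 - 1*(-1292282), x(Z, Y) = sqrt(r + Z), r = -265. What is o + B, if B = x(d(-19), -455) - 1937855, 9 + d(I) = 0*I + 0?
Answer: -1745888 + I*sqrt(274) ≈ -1.7459e+6 + 16.553*I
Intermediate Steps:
d(I) = -9 (d(I) = -9 + (0*I + 0) = -9 + (0 + 0) = -9 + 0 = -9)
x(Z, Y) = sqrt(-265 + Z)
o = 191967 (o = -1100315 + 1292282 = 191967)
B = -1937855 + I*sqrt(274) (B = sqrt(-265 - 9) - 1937855 = sqrt(-274) - 1937855 = I*sqrt(274) - 1937855 = -1937855 + I*sqrt(274) ≈ -1.9379e+6 + 16.553*I)
o + B = 191967 + (-1937855 + I*sqrt(274)) = -1745888 + I*sqrt(274)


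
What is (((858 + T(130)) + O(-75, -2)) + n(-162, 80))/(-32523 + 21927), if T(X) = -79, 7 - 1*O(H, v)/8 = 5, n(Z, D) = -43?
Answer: -188/2649 ≈ -0.070970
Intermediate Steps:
O(H, v) = 16 (O(H, v) = 56 - 8*5 = 56 - 40 = 16)
(((858 + T(130)) + O(-75, -2)) + n(-162, 80))/(-32523 + 21927) = (((858 - 79) + 16) - 43)/(-32523 + 21927) = ((779 + 16) - 43)/(-10596) = (795 - 43)*(-1/10596) = 752*(-1/10596) = -188/2649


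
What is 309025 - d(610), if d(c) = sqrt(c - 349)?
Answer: 309025 - 3*sqrt(29) ≈ 3.0901e+5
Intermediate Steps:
d(c) = sqrt(-349 + c)
309025 - d(610) = 309025 - sqrt(-349 + 610) = 309025 - sqrt(261) = 309025 - 3*sqrt(29)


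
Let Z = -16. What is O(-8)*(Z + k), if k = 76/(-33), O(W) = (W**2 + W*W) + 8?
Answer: -82144/33 ≈ -2489.2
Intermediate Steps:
O(W) = 8 + 2*W**2 (O(W) = (W**2 + W**2) + 8 = 2*W**2 + 8 = 8 + 2*W**2)
k = -76/33 (k = 76*(-1/33) = -76/33 ≈ -2.3030)
O(-8)*(Z + k) = (8 + 2*(-8)**2)*(-16 - 76/33) = (8 + 2*64)*(-604/33) = (8 + 128)*(-604/33) = 136*(-604/33) = -82144/33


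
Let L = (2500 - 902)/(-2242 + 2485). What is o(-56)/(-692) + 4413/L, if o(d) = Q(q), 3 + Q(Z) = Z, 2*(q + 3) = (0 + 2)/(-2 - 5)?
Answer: 2597287855/3870356 ≈ 671.07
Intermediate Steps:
L = 1598/243 ≈ 6.5761
q = -22/7 (q = -3 + ((0 + 2)/(-2 - 5))/2 = -3 + (2/(-7))/2 = -3 + (2*(-1/7))/2 = -3 + (1/2)*(-2/7) = -3 - 1/7 = -22/7 ≈ -3.1429)
Q(Z) = -3 + Z
o(d) = -43/7 (o(d) = -3 - 22/7 = -43/7)
o(-56)/(-692) + 4413/L = -43/7/(-692) + 4413/(1598/243) = -43/7*(-1/692) + 4413*(243/1598) = 43/4844 + 1072359/1598 = 2597287855/3870356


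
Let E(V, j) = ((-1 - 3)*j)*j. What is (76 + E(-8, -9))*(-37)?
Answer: 9176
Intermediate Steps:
E(V, j) = -4*j**2 (E(V, j) = (-4*j)*j = -4*j**2)
(76 + E(-8, -9))*(-37) = (76 - 4*(-9)**2)*(-37) = (76 - 4*81)*(-37) = (76 - 324)*(-37) = -248*(-37) = 9176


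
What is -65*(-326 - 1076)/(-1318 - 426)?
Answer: -45565/872 ≈ -52.253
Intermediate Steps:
-65*(-326 - 1076)/(-1318 - 426) = -(-91130)/(-1744) = -(-91130)*(-1)/1744 = -65*701/872 = -45565/872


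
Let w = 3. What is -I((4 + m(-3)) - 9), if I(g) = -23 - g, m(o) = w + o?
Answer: 18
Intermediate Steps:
m(o) = 3 + o
-I((4 + m(-3)) - 9) = -(-23 - ((4 + (3 - 3)) - 9)) = -(-23 - ((4 + 0) - 9)) = -(-23 - (4 - 9)) = -(-23 - 1*(-5)) = -(-23 + 5) = -1*(-18) = 18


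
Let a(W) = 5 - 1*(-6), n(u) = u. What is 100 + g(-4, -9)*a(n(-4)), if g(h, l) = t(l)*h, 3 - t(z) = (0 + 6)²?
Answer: 1552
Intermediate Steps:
t(z) = -33 (t(z) = 3 - (0 + 6)² = 3 - 1*6² = 3 - 1*36 = 3 - 36 = -33)
g(h, l) = -33*h
a(W) = 11 (a(W) = 5 + 6 = 11)
100 + g(-4, -9)*a(n(-4)) = 100 - 33*(-4)*11 = 100 + 132*11 = 100 + 1452 = 1552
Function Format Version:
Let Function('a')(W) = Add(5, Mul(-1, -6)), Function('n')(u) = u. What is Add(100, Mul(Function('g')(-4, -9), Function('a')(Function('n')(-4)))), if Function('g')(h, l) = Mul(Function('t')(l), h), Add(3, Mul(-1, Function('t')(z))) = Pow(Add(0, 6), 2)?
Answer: 1552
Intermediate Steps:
Function('t')(z) = -33 (Function('t')(z) = Add(3, Mul(-1, Pow(Add(0, 6), 2))) = Add(3, Mul(-1, Pow(6, 2))) = Add(3, Mul(-1, 36)) = Add(3, -36) = -33)
Function('g')(h, l) = Mul(-33, h)
Function('a')(W) = 11 (Function('a')(W) = Add(5, 6) = 11)
Add(100, Mul(Function('g')(-4, -9), Function('a')(Function('n')(-4)))) = Add(100, Mul(Mul(-33, -4), 11)) = Add(100, Mul(132, 11)) = Add(100, 1452) = 1552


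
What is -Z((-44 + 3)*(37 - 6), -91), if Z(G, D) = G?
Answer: 1271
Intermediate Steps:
-Z((-44 + 3)*(37 - 6), -91) = -(-44 + 3)*(37 - 6) = -(-41)*31 = -1*(-1271) = 1271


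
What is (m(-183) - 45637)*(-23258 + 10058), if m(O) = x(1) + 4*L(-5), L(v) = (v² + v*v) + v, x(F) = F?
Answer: 600019200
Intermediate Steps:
L(v) = v + 2*v² (L(v) = (v² + v²) + v = 2*v² + v = v + 2*v²)
m(O) = 181 (m(O) = 1 + 4*(-5*(1 + 2*(-5))) = 1 + 4*(-5*(1 - 10)) = 1 + 4*(-5*(-9)) = 1 + 4*45 = 1 + 180 = 181)
(m(-183) - 45637)*(-23258 + 10058) = (181 - 45637)*(-23258 + 10058) = -45456*(-13200) = 600019200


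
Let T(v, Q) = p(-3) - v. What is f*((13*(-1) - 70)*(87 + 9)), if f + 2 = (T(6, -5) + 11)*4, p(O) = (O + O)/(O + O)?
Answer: -175296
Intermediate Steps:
p(O) = 1 (p(O) = (2*O)/((2*O)) = (2*O)*(1/(2*O)) = 1)
T(v, Q) = 1 - v
f = 22 (f = -2 + ((1 - 1*6) + 11)*4 = -2 + ((1 - 6) + 11)*4 = -2 + (-5 + 11)*4 = -2 + 6*4 = -2 + 24 = 22)
f*((13*(-1) - 70)*(87 + 9)) = 22*((13*(-1) - 70)*(87 + 9)) = 22*((-13 - 70)*96) = 22*(-83*96) = 22*(-7968) = -175296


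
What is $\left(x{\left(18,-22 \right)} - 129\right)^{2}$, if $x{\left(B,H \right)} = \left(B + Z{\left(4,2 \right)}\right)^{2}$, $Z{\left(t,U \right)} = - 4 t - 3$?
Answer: $16384$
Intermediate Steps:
$Z{\left(t,U \right)} = -3 - 4 t$
$x{\left(B,H \right)} = \left(-19 + B\right)^{2}$ ($x{\left(B,H \right)} = \left(B - 19\right)^{2} = \left(-19 + B\right)^{2}$)
$\left(x{\left(18,-22 \right)} - 129\right)^{2} = \left(\left(-19 + 18\right)^{2} - 129\right)^{2} = \left(\left(-1\right)^{2} - 129\right)^{2} = \left(1 - 129\right)^{2} = \left(-128\right)^{2} = 16384$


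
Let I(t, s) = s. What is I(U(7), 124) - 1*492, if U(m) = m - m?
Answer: -368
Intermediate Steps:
U(m) = 0
I(U(7), 124) - 1*492 = 124 - 1*492 = 124 - 492 = -368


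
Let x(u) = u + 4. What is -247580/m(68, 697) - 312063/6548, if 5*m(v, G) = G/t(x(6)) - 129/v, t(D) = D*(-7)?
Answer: 19282926462581/184738724 ≈ 1.0438e+5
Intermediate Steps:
x(u) = 4 + u
t(D) = -7*D
m(v, G) = -129/(5*v) - G/350 (m(v, G) = (G/((-7*(4 + 6))) - 129/v)/5 = (G/((-7*10)) - 129/v)/5 = (G/(-70) - 129/v)/5 = (G*(-1/70) - 129/v)/5 = (-G/70 - 129/v)/5 = (-129/v - G/70)/5 = -129/(5*v) - G/350)
-247580/m(68, 697) - 312063/6548 = -247580*23800/(-9030 - 1*697*68) - 312063/6548 = -247580*23800/(-9030 - 47396) - 312063*1/6548 = -247580/((1/350)*(1/68)*(-56426)) - 312063/6548 = -247580/(-28213/11900) - 312063/6548 = -247580*(-11900/28213) - 312063/6548 = 2946202000/28213 - 312063/6548 = 19282926462581/184738724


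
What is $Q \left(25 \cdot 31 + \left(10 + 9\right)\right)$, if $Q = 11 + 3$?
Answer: $11116$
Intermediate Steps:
$Q = 14$
$Q \left(25 \cdot 31 + \left(10 + 9\right)\right) = 14 \left(25 \cdot 31 + \left(10 + 9\right)\right) = 14 \left(775 + 19\right) = 14 \cdot 794 = 11116$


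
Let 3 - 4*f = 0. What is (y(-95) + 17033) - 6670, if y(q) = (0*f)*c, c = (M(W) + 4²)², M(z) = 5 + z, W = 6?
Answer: 10363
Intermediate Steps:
f = ¾ (f = ¾ - ¼*0 = ¾ + 0 = ¾ ≈ 0.75000)
c = 729 (c = ((5 + 6) + 4²)² = (11 + 16)² = 27² = 729)
y(q) = 0 (y(q) = (0*(¾))*729 = 0*729 = 0)
(y(-95) + 17033) - 6670 = (0 + 17033) - 6670 = 17033 - 6670 = 10363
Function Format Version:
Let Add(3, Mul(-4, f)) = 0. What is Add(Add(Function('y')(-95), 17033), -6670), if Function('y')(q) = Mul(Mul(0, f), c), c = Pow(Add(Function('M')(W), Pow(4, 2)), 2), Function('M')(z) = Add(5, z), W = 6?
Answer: 10363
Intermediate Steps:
f = Rational(3, 4) (f = Add(Rational(3, 4), Mul(Rational(-1, 4), 0)) = Add(Rational(3, 4), 0) = Rational(3, 4) ≈ 0.75000)
c = 729 (c = Pow(Add(Add(5, 6), Pow(4, 2)), 2) = Pow(Add(11, 16), 2) = Pow(27, 2) = 729)
Function('y')(q) = 0 (Function('y')(q) = Mul(Mul(0, Rational(3, 4)), 729) = Mul(0, 729) = 0)
Add(Add(Function('y')(-95), 17033), -6670) = Add(Add(0, 17033), -6670) = Add(17033, -6670) = 10363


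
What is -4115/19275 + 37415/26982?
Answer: 40676213/34671870 ≈ 1.1732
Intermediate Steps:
-4115/19275 + 37415/26982 = -4115*1/19275 + 37415*(1/26982) = -823/3855 + 37415/26982 = 40676213/34671870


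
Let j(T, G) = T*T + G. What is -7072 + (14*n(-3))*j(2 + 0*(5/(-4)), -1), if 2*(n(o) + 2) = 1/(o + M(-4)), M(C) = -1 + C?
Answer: -57269/8 ≈ -7158.6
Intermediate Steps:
n(o) = -2 + 1/(2*(-5 + o)) (n(o) = -2 + 1/(2*(o + (-1 - 4))) = -2 + 1/(2*(o - 5)) = -2 + 1/(2*(-5 + o)))
j(T, G) = G + T² (j(T, G) = T² + G = G + T²)
-7072 + (14*n(-3))*j(2 + 0*(5/(-4)), -1) = -7072 + (14*((21 - 4*(-3))/(2*(-5 - 3))))*(-1 + (2 + 0*(5/(-4)))²) = -7072 + (14*((½)*(21 + 12)/(-8)))*(-1 + (2 + 0*(5*(-¼)))²) = -7072 + (14*((½)*(-⅛)*33))*(-1 + (2 + 0*(-5/4))²) = -7072 + (14*(-33/16))*(-1 + (2 + 0)²) = -7072 - 231*(-1 + 2²)/8 = -7072 - 231*(-1 + 4)/8 = -7072 - 231/8*3 = -7072 - 693/8 = -57269/8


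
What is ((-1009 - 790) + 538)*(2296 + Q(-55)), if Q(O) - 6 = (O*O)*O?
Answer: 206896053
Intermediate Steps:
Q(O) = 6 + O³ (Q(O) = 6 + (O*O)*O = 6 + O²*O = 6 + O³)
((-1009 - 790) + 538)*(2296 + Q(-55)) = ((-1009 - 790) + 538)*(2296 + (6 + (-55)³)) = (-1799 + 538)*(2296 + (6 - 166375)) = -1261*(2296 - 166369) = -1261*(-164073) = 206896053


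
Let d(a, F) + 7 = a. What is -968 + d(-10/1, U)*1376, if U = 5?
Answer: -24360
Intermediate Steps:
d(a, F) = -7 + a
-968 + d(-10/1, U)*1376 = -968 + (-7 - 10/1)*1376 = -968 + (-7 - 10*1)*1376 = -968 + (-7 - 10)*1376 = -968 - 17*1376 = -968 - 23392 = -24360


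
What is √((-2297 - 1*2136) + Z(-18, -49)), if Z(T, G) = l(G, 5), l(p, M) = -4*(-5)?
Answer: I*√4413 ≈ 66.43*I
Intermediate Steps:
l(p, M) = 20
Z(T, G) = 20
√((-2297 - 1*2136) + Z(-18, -49)) = √((-2297 - 1*2136) + 20) = √((-2297 - 2136) + 20) = √(-4433 + 20) = √(-4413) = I*√4413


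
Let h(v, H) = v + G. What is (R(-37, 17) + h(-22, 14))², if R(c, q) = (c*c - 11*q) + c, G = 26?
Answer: 1320201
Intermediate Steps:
h(v, H) = 26 + v (h(v, H) = v + 26 = 26 + v)
R(c, q) = c + c² - 11*q (R(c, q) = (c² - 11*q) + c = c + c² - 11*q)
(R(-37, 17) + h(-22, 14))² = ((-37 + (-37)² - 11*17) + (26 - 22))² = ((-37 + 1369 - 187) + 4)² = (1145 + 4)² = 1149² = 1320201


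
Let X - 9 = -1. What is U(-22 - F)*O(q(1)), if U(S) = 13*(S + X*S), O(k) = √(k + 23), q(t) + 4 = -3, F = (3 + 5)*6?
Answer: -32760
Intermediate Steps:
X = 8 (X = 9 - 1 = 8)
F = 48 (F = 8*6 = 48)
q(t) = -7 (q(t) = -4 - 3 = -7)
O(k) = √(23 + k)
U(S) = 117*S (U(S) = 13*(S + 8*S) = 13*(9*S) = 117*S)
U(-22 - F)*O(q(1)) = (117*(-22 - 1*48))*√(23 - 7) = (117*(-22 - 48))*√16 = (117*(-70))*4 = -8190*4 = -32760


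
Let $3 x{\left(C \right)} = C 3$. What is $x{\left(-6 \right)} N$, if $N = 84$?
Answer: $-504$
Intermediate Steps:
$x{\left(C \right)} = C$ ($x{\left(C \right)} = \frac{C 3}{3} = \frac{3 C}{3} = C$)
$x{\left(-6 \right)} N = \left(-6\right) 84 = -504$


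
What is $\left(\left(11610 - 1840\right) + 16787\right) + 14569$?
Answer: $41126$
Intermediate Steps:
$\left(\left(11610 - 1840\right) + 16787\right) + 14569 = \left(9770 + 16787\right) + 14569 = 26557 + 14569 = 41126$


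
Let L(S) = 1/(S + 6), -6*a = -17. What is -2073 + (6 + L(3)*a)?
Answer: -111601/54 ≈ -2066.7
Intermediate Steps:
a = 17/6 (a = -⅙*(-17) = 17/6 ≈ 2.8333)
L(S) = 1/(6 + S)
-2073 + (6 + L(3)*a) = -2073 + (6 + (17/6)/(6 + 3)) = -2073 + (6 + (17/6)/9) = -2073 + (6 + (⅑)*(17/6)) = -2073 + (6 + 17/54) = -2073 + 341/54 = -111601/54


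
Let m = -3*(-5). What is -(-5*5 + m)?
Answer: 10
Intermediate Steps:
m = 15
-(-5*5 + m) = -(-5*5 + 15) = -(-25 + 15) = -1*(-10) = 10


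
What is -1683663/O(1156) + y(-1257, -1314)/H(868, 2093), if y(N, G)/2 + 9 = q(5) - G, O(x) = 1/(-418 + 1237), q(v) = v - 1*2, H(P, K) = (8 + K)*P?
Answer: -628673068271595/455917 ≈ -1.3789e+9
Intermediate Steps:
H(P, K) = P*(8 + K)
q(v) = -2 + v (q(v) = v - 2 = -2 + v)
O(x) = 1/819
y(N, G) = -12 - 2*G (y(N, G) = -18 + 2*((-2 + 5) - G) = -18 + 2*(3 - G) = -18 + (6 - 2*G) = -12 - 2*G)
-1683663/O(1156) + y(-1257, -1314)/H(868, 2093) = -1683663/1/819 + (-12 - 2*(-1314))/((868*(8 + 2093))) = -1683663*819 + (-12 + 2628)/((868*2101)) = -1378919997 + 2616/1823668 = -1378919997 + 2616*(1/1823668) = -1378919997 + 654/455917 = -628673068271595/455917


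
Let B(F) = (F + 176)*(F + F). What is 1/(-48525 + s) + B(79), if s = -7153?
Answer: 2243266619/55678 ≈ 40290.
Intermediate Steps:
B(F) = 2*F*(176 + F) (B(F) = (176 + F)*(2*F) = 2*F*(176 + F))
1/(-48525 + s) + B(79) = 1/(-48525 - 7153) + 2*79*(176 + 79) = 1/(-55678) + 2*79*255 = -1/55678 + 40290 = 2243266619/55678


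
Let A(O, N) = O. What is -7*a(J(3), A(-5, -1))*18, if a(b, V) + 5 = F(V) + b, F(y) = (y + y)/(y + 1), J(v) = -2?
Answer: 567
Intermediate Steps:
F(y) = 2*y/(1 + y) (F(y) = (2*y)/(1 + y) = 2*y/(1 + y))
a(b, V) = -5 + b + 2*V/(1 + V) (a(b, V) = -5 + (2*V/(1 + V) + b) = -5 + (b + 2*V/(1 + V)) = -5 + b + 2*V/(1 + V))
-7*a(J(3), A(-5, -1))*18 = -7*(2*(-5) + (1 - 5)*(-5 - 2))/(1 - 5)*18 = -7*(-10 - 4*(-7))/(-4)*18 = -(-7)*(-10 + 28)/4*18 = -(-7)*18/4*18 = -7*(-9/2)*18 = (63/2)*18 = 567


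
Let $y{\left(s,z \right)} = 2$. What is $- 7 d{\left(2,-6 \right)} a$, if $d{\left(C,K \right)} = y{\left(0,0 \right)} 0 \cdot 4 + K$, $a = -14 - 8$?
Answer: $-924$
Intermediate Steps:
$a = -22$ ($a = -14 - 8 = -22$)
$d{\left(C,K \right)} = K$ ($d{\left(C,K \right)} = 2 \cdot 0 \cdot 4 + K = 2 \cdot 0 + K = 0 + K = K$)
$- 7 d{\left(2,-6 \right)} a = \left(-7\right) \left(-6\right) \left(-22\right) = 42 \left(-22\right) = -924$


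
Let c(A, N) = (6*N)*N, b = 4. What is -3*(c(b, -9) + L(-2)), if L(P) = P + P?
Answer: -1446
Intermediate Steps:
L(P) = 2*P
c(A, N) = 6*N**2
-3*(c(b, -9) + L(-2)) = -3*(6*(-9)**2 + 2*(-2)) = -3*(6*81 - 4) = -3*(486 - 4) = -3*482 = -1446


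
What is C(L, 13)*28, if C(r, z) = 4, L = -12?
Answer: 112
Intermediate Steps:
C(L, 13)*28 = 4*28 = 112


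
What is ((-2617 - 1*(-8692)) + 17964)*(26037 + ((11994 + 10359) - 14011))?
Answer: 826436781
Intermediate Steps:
((-2617 - 1*(-8692)) + 17964)*(26037 + ((11994 + 10359) - 14011)) = ((-2617 + 8692) + 17964)*(26037 + (22353 - 14011)) = (6075 + 17964)*(26037 + 8342) = 24039*34379 = 826436781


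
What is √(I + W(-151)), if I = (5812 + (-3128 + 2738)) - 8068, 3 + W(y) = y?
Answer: 20*I*√7 ≈ 52.915*I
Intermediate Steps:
W(y) = -3 + y
I = -2646 (I = (5812 - 390) - 8068 = 5422 - 8068 = -2646)
√(I + W(-151)) = √(-2646 + (-3 - 151)) = √(-2646 - 154) = √(-2800) = 20*I*√7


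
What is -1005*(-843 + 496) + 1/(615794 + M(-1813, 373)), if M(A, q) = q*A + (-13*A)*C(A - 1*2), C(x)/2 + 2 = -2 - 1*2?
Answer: 119714797004/343283 ≈ 3.4874e+5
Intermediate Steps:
C(x) = -12 (C(x) = -4 + 2*(-2 - 1*2) = -4 + 2*(-2 - 2) = -4 + 2*(-4) = -4 - 8 = -12)
M(A, q) = 156*A + A*q (M(A, q) = q*A - 13*A*(-12) = A*q + 156*A = 156*A + A*q)
-1005*(-843 + 496) + 1/(615794 + M(-1813, 373)) = -1005*(-843 + 496) + 1/(615794 - 1813*(156 + 373)) = -1005*(-347) + 1/(615794 - 1813*529) = 348735 + 1/(615794 - 959077) = 348735 + 1/(-343283) = 348735 - 1/343283 = 119714797004/343283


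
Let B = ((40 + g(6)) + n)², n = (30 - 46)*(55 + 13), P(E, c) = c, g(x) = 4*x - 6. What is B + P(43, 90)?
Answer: 1060990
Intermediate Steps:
g(x) = -6 + 4*x
n = -1088 (n = -16*68 = -1088)
B = 1060900 (B = ((40 + (-6 + 4*6)) - 1088)² = ((40 + (-6 + 24)) - 1088)² = ((40 + 18) - 1088)² = (58 - 1088)² = (-1030)² = 1060900)
B + P(43, 90) = 1060900 + 90 = 1060990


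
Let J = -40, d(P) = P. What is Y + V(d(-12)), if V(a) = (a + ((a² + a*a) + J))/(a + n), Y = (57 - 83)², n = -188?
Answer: 33741/50 ≈ 674.82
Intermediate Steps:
Y = 676 (Y = (-26)² = 676)
V(a) = (-40 + a + 2*a²)/(-188 + a) (V(a) = (a + ((a² + a*a) - 40))/(a - 188) = (a + ((a² + a²) - 40))/(-188 + a) = (a + (2*a² - 40))/(-188 + a) = (a + (-40 + 2*a²))/(-188 + a) = (-40 + a + 2*a²)/(-188 + a))
Y + V(d(-12)) = 676 + (-40 - 12 + 2*(-12)²)/(-188 - 12) = 676 + (-40 - 12 + 2*144)/(-200) = 676 - (-40 - 12 + 288)/200 = 676 - 1/200*236 = 676 - 59/50 = 33741/50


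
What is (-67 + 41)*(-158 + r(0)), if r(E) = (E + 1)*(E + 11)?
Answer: 3822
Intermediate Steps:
r(E) = (1 + E)*(11 + E)
(-67 + 41)*(-158 + r(0)) = (-67 + 41)*(-158 + (11 + 0² + 12*0)) = -26*(-158 + (11 + 0 + 0)) = -26*(-158 + 11) = -26*(-147) = 3822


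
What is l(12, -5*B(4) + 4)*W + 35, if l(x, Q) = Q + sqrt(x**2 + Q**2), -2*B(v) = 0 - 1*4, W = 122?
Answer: -697 + 732*sqrt(5) ≈ 939.80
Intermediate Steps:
B(v) = 2 (B(v) = -(0 - 1*4)/2 = -(0 - 4)/2 = -1/2*(-4) = 2)
l(x, Q) = Q + sqrt(Q**2 + x**2)
l(12, -5*B(4) + 4)*W + 35 = ((-5*2 + 4) + sqrt((-5*2 + 4)**2 + 12**2))*122 + 35 = ((-10 + 4) + sqrt((-10 + 4)**2 + 144))*122 + 35 = (-6 + sqrt((-6)**2 + 144))*122 + 35 = (-6 + sqrt(36 + 144))*122 + 35 = (-6 + sqrt(180))*122 + 35 = (-6 + 6*sqrt(5))*122 + 35 = (-732 + 732*sqrt(5)) + 35 = -697 + 732*sqrt(5)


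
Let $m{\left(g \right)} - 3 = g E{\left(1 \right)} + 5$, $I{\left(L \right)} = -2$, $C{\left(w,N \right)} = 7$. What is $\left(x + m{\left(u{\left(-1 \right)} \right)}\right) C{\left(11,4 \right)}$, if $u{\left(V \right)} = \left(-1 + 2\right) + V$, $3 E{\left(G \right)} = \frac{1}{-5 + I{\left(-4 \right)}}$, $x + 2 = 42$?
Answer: $336$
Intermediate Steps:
$x = 40$ ($x = -2 + 42 = 40$)
$E{\left(G \right)} = - \frac{1}{21}$ ($E{\left(G \right)} = \frac{1}{3 \left(-5 - 2\right)} = \frac{1}{3 \left(-7\right)} = \frac{1}{3} \left(- \frac{1}{7}\right) = - \frac{1}{21}$)
$u{\left(V \right)} = 1 + V$
$m{\left(g \right)} = 8 - \frac{g}{21}$ ($m{\left(g \right)} = 3 + \left(g \left(- \frac{1}{21}\right) + 5\right) = 3 - \left(-5 + \frac{g}{21}\right) = 8 - \frac{g}{21}$)
$\left(x + m{\left(u{\left(-1 \right)} \right)}\right) C{\left(11,4 \right)} = \left(40 + \left(8 - \frac{1 - 1}{21}\right)\right) 7 = \left(40 + \left(8 - 0\right)\right) 7 = \left(40 + \left(8 + 0\right)\right) 7 = \left(40 + 8\right) 7 = 48 \cdot 7 = 336$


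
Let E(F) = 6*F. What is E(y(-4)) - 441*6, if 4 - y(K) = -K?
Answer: -2646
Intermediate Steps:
y(K) = 4 + K (y(K) = 4 - (-1)*K = 4 + K)
E(y(-4)) - 441*6 = 6*(4 - 4) - 441*6 = 6*0 - 2646 = 0 - 2646 = -2646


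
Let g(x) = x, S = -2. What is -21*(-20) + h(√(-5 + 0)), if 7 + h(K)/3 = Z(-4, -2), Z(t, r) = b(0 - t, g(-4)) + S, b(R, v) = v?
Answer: 381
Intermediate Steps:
Z(t, r) = -6 (Z(t, r) = -4 - 2 = -6)
h(K) = -39 (h(K) = -21 + 3*(-6) = -21 - 18 = -39)
-21*(-20) + h(√(-5 + 0)) = -21*(-20) - 39 = 420 - 39 = 381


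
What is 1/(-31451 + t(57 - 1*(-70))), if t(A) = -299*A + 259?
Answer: -1/69165 ≈ -1.4458e-5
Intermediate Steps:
t(A) = 259 - 299*A
1/(-31451 + t(57 - 1*(-70))) = 1/(-31451 + (259 - 299*(57 - 1*(-70)))) = 1/(-31451 + (259 - 299*(57 + 70))) = 1/(-31451 + (259 - 299*127)) = 1/(-31451 + (259 - 37973)) = 1/(-31451 - 37714) = 1/(-69165) = -1/69165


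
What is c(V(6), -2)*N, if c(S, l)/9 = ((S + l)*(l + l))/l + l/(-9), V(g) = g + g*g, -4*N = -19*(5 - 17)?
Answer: -41154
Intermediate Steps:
N = -57 (N = -(-19)*(5 - 17)/4 = -(-19)*(-12)/4 = -1/4*228 = -57)
V(g) = g + g**2
c(S, l) = 17*l + 18*S (c(S, l) = 9*(((S + l)*(l + l))/l + l/(-9)) = 9*(((S + l)*(2*l))/l + l*(-1/9)) = 9*((2*l*(S + l))/l - l/9) = 9*((2*S + 2*l) - l/9) = 9*(2*S + 17*l/9) = 17*l + 18*S)
c(V(6), -2)*N = (17*(-2) + 18*(6*(1 + 6)))*(-57) = (-34 + 18*(6*7))*(-57) = (-34 + 18*42)*(-57) = (-34 + 756)*(-57) = 722*(-57) = -41154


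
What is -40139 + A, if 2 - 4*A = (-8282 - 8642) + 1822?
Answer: -36363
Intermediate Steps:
A = 3776 (A = ½ - ((-8282 - 8642) + 1822)/4 = ½ - (-16924 + 1822)/4 = ½ - ¼*(-15102) = ½ + 7551/2 = 3776)
-40139 + A = -40139 + 3776 = -36363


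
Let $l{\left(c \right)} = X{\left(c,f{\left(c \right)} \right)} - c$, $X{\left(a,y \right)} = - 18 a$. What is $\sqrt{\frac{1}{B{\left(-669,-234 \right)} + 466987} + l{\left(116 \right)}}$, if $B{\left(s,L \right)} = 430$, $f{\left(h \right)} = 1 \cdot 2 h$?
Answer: $\frac{i \sqrt{481526948295939}}{467417} \approx 46.947 i$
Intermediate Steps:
$f{\left(h \right)} = 2 h$
$l{\left(c \right)} = - 19 c$ ($l{\left(c \right)} = - 18 c - c = - 19 c$)
$\sqrt{\frac{1}{B{\left(-669,-234 \right)} + 466987} + l{\left(116 \right)}} = \sqrt{\frac{1}{430 + 466987} - 2204} = \sqrt{\frac{1}{467417} - 2204} = \sqrt{- \frac{1030187067}{467417}} = \frac{i \sqrt{481526948295939}}{467417}$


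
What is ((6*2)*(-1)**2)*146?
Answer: 1752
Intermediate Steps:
((6*2)*(-1)**2)*146 = (12*1)*146 = 12*146 = 1752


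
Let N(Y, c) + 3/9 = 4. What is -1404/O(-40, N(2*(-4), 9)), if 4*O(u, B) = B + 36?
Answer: -16848/119 ≈ -141.58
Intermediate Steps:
N(Y, c) = 11/3 (N(Y, c) = -⅓ + 4 = 11/3)
O(u, B) = 9 + B/4 (O(u, B) = (B + 36)/4 = (36 + B)/4 = 9 + B/4)
-1404/O(-40, N(2*(-4), 9)) = -1404/(9 + (¼)*(11/3)) = -1404/(9 + 11/12) = -1404/119/12 = -1404*12/119 = -16848/119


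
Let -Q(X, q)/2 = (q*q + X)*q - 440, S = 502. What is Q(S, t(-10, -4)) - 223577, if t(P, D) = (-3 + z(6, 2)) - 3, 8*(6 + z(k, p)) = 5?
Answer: -53333213/256 ≈ -2.0833e+5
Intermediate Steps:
z(k, p) = -43/8 (z(k, p) = -6 + (⅛)*5 = -6 + 5/8 = -43/8)
t(P, D) = -91/8 (t(P, D) = (-3 - 43/8) - 3 = -67/8 - 3 = -91/8)
Q(X, q) = 880 - 2*q*(X + q²) (Q(X, q) = -2*((q*q + X)*q - 440) = -2*((q² + X)*q - 440) = -2*((X + q²)*q - 440) = -2*(q*(X + q²) - 440) = -2*(-440 + q*(X + q²)) = 880 - 2*q*(X + q²))
Q(S, t(-10, -4)) - 223577 = (880 - 2*(-91/8)³ - 2*502*(-91/8)) - 223577 = (880 - 2*(-753571/512) + 22841/2) - 223577 = (880 + 753571/256 + 22841/2) - 223577 = 3902499/256 - 223577 = -53333213/256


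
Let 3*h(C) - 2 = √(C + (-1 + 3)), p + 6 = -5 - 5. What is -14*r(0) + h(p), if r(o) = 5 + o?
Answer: -208/3 + I*√14/3 ≈ -69.333 + 1.2472*I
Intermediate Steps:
p = -16 (p = -6 + (-5 - 5) = -6 - 10 = -16)
h(C) = ⅔ + √(2 + C)/3 (h(C) = ⅔ + √(C + (-1 + 3))/3 = ⅔ + √(C + 2)/3 = ⅔ + √(2 + C)/3)
-14*r(0) + h(p) = -14*(5 + 0) + (⅔ + √(2 - 16)/3) = -14*5 + (⅔ + √(-14)/3) = -70 + (⅔ + (I*√14)/3) = -70 + (⅔ + I*√14/3) = -208/3 + I*√14/3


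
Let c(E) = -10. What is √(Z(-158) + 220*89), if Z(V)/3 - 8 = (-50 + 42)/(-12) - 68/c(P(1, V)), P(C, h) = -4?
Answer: 2*√122665/5 ≈ 140.09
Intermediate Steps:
Z(V) = 232/5 (Z(V) = 24 + 3*((-50 + 42)/(-12) - 68/(-10)) = 24 + 3*(-8*(-1/12) - 68*(-⅒)) = 24 + 3*(⅔ + 34/5) = 24 + 3*(112/15) = 24 + 112/5 = 232/5)
√(Z(-158) + 220*89) = √(232/5 + 220*89) = √(232/5 + 19580) = √(98132/5) = 2*√122665/5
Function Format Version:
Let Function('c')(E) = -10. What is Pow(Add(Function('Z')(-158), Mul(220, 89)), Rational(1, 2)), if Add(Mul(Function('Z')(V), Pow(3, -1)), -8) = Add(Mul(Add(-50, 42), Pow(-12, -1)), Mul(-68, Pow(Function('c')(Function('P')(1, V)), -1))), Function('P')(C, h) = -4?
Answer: Mul(Rational(2, 5), Pow(122665, Rational(1, 2))) ≈ 140.09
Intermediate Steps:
Function('Z')(V) = Rational(232, 5) (Function('Z')(V) = Add(24, Mul(3, Add(Mul(Add(-50, 42), Pow(-12, -1)), Mul(-68, Pow(-10, -1))))) = Add(24, Mul(3, Add(Mul(-8, Rational(-1, 12)), Mul(-68, Rational(-1, 10))))) = Add(24, Mul(3, Add(Rational(2, 3), Rational(34, 5)))) = Add(24, Mul(3, Rational(112, 15))) = Add(24, Rational(112, 5)) = Rational(232, 5))
Pow(Add(Function('Z')(-158), Mul(220, 89)), Rational(1, 2)) = Pow(Add(Rational(232, 5), Mul(220, 89)), Rational(1, 2)) = Pow(Add(Rational(232, 5), 19580), Rational(1, 2)) = Pow(Rational(98132, 5), Rational(1, 2)) = Mul(Rational(2, 5), Pow(122665, Rational(1, 2)))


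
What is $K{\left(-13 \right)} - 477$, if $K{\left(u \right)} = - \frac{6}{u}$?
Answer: $- \frac{6195}{13} \approx -476.54$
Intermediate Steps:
$K{\left(-13 \right)} - 477 = - \frac{6}{-13} - 477 = \left(-6\right) \left(- \frac{1}{13}\right) - 477 = \frac{6}{13} - 477 = - \frac{6195}{13}$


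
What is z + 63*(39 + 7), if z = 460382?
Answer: 463280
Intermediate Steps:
z + 63*(39 + 7) = 460382 + 63*(39 + 7) = 460382 + 63*46 = 460382 + 2898 = 463280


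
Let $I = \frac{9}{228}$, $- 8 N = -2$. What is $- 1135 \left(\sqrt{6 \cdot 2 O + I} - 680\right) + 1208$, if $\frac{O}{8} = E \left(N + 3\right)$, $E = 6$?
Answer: $773008 - \frac{5675 \sqrt{108129}}{38} \approx 7.239 \cdot 10^{5}$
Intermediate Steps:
$N = \frac{1}{4}$ ($N = \left(- \frac{1}{8}\right) \left(-2\right) = \frac{1}{4} \approx 0.25$)
$O = 156$ ($O = 8 \cdot 6 \left(\frac{1}{4} + 3\right) = 8 \cdot 6 \cdot \frac{13}{4} = 8 \cdot \frac{39}{2} = 156$)
$I = \frac{3}{76}$ ($I = 9 \cdot \frac{1}{228} = \frac{3}{76} \approx 0.039474$)
$- 1135 \left(\sqrt{6 \cdot 2 O + I} - 680\right) + 1208 = - 1135 \left(\sqrt{6 \cdot 2 \cdot 156 + \frac{3}{76}} - 680\right) + 1208 = - 1135 \left(\sqrt{12 \cdot 156 + \frac{3}{76}} - 680\right) + 1208 = - 1135 \left(\sqrt{1872 + \frac{3}{76}} - 680\right) + 1208 = - 1135 \left(\sqrt{\frac{142275}{76}} - 680\right) + 1208 = - 1135 \left(\frac{5 \sqrt{108129}}{38} - 680\right) + 1208 = - 1135 \left(-680 + \frac{5 \sqrt{108129}}{38}\right) + 1208 = \left(771800 - \frac{5675 \sqrt{108129}}{38}\right) + 1208 = 773008 - \frac{5675 \sqrt{108129}}{38}$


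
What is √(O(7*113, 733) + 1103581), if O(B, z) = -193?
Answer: 2*√275847 ≈ 1050.4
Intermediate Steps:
√(O(7*113, 733) + 1103581) = √(-193 + 1103581) = √1103388 = 2*√275847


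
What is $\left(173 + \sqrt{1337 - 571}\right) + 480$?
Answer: $653 + \sqrt{766} \approx 680.68$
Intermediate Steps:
$\left(173 + \sqrt{1337 - 571}\right) + 480 = \left(173 + \sqrt{766}\right) + 480 = 653 + \sqrt{766}$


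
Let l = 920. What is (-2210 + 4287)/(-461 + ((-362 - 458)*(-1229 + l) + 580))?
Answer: 2077/253499 ≈ 0.0081933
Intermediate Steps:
(-2210 + 4287)/(-461 + ((-362 - 458)*(-1229 + l) + 580)) = (-2210 + 4287)/(-461 + ((-362 - 458)*(-1229 + 920) + 580)) = 2077/(-461 + (-820*(-309) + 580)) = 2077/(-461 + (253380 + 580)) = 2077/(-461 + 253960) = 2077/253499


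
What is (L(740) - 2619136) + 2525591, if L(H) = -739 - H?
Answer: -95024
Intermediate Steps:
(L(740) - 2619136) + 2525591 = ((-739 - 1*740) - 2619136) + 2525591 = ((-739 - 740) - 2619136) + 2525591 = (-1479 - 2619136) + 2525591 = -2620615 + 2525591 = -95024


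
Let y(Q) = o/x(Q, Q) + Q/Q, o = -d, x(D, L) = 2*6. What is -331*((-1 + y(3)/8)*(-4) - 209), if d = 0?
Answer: 136041/2 ≈ 68021.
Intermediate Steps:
x(D, L) = 12
o = 0 (o = -1*0 = 0)
y(Q) = 1 (y(Q) = 0/12 + Q/Q = 0*(1/12) + 1 = 0 + 1 = 1)
-331*((-1 + y(3)/8)*(-4) - 209) = -331*((-1 + 1/8)*(-4) - 209) = -331*(-7/8*(-4) - 209) = -331*(7/2 - 209) = -331*(-411/2) = 136041/2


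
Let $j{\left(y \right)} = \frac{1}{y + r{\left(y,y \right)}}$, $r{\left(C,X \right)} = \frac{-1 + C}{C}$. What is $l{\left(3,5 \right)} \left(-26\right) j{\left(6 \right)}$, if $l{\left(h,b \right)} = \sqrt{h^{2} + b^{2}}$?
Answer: $- \frac{156 \sqrt{34}}{41} \approx -22.186$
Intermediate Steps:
$r{\left(C,X \right)} = \frac{-1 + C}{C}$
$j{\left(y \right)} = \frac{1}{y + \frac{-1 + y}{y}}$
$l{\left(h,b \right)} = \sqrt{b^{2} + h^{2}}$
$l{\left(3,5 \right)} \left(-26\right) j{\left(6 \right)} = \sqrt{5^{2} + 3^{2}} \left(-26\right) \frac{6}{-1 + 6 + 6^{2}} = \sqrt{25 + 9} \left(-26\right) \frac{6}{-1 + 6 + 36} = \sqrt{34} \left(-26\right) \frac{6}{41} = - 26 \sqrt{34} \cdot 6 \cdot \frac{1}{41} = - 26 \sqrt{34} \cdot \frac{6}{41} = - \frac{156 \sqrt{34}}{41}$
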